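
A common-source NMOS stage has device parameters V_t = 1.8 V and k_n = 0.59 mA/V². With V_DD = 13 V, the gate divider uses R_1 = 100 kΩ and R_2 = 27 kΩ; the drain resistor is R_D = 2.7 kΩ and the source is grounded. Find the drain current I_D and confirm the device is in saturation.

I_D ≈ 0.27 mA

V_G = V_DD·R_2/(R_1+R_2) = 13×27/127 = 2.76 V. With the source grounded, V_GS = V_G = 2.76 V.
Assume saturation: I_D = (k_n/2)(V_GS − V_t)² = (0.59/2)×(2.76 − 1.8)² = 0.295×0.964² = 0.274 mA.
V_DS = V_DD − I_D·R_D = 13 − 0.274×2.7 = 12.3 V.
Saturation requires V_DS ≥ V_GS − V_t = 0.964 V; 12.3 ≥ 0.964 ✓.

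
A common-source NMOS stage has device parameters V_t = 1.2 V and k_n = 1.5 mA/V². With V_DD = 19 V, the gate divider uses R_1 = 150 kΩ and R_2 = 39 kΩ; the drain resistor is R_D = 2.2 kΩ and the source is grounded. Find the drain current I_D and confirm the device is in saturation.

V_G = V_DD·R_2/(R_1+R_2) = 19×39/189 = 3.92 V. With the source grounded, V_GS = V_G = 3.92 V.
Assume saturation: I_D = (k_n/2)(V_GS − V_t)² = (1.5/2)×(3.92 − 1.2)² = 0.75×2.72² = 5.55 mA.
V_DS = V_DD − I_D·R_D = 19 − 5.55×2.2 = 6.79 V.
Saturation requires V_DS ≥ V_GS − V_t = 2.72 V; 6.79 ≥ 2.72 ✓.

I_D ≈ 5.6 mA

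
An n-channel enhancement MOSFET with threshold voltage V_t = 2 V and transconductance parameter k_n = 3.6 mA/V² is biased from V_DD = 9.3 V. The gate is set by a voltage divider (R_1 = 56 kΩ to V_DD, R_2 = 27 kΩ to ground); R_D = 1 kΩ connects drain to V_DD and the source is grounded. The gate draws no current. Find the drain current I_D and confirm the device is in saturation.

I_D ≈ 1.9 mA

V_G = V_DD·R_2/(R_1+R_2) = 9.3×27/83 = 3.03 V. With the source grounded, V_GS = V_G = 3.03 V.
Assume saturation: I_D = (k_n/2)(V_GS − V_t)² = (3.6/2)×(3.03 − 2)² = 1.8×1.03² = 1.89 mA.
V_DS = V_DD − I_D·R_D = 9.3 − 1.89×1 = 7.41 V.
Saturation requires V_DS ≥ V_GS − V_t = 1.03 V; 7.41 ≥ 1.03 ✓.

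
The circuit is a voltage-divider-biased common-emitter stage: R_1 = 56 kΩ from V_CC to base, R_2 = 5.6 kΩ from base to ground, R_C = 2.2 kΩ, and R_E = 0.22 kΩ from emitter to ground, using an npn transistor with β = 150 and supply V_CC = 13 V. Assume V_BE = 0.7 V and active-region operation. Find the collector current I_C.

Thevenize the base divider: V_Th = V_CC·R_2/(R_1+R_2) = 13×5.6/61.6 = 1.18 V, R_Th = R_1‖R_2 = 5.09 kΩ.
Base-emitter loop: V_Th = I_B·R_Th + V_BE + (β+1)I_B·R_E, so I_B = (1.18 − 0.7) / (5.09 + 151×0.22) = 0.0126 mA.
I_C = β·I_B = 150×0.0126 = 1.89 mA, and I_E = (β+1)I_B = 1.9 mA.
V_CE = V_CC − I_C·R_C − I_E·R_E = 13 − 1.89×2.2 − 1.9×0.22 = 8.43 V.
V_CE = 8.43 V > 0.2 V confirms active-region operation.

I_C ≈ 1.9 mA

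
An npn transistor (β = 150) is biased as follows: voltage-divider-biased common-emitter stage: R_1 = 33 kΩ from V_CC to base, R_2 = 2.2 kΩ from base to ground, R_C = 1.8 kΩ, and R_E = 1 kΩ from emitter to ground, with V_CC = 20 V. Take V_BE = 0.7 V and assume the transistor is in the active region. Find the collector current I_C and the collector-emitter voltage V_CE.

Thevenize the base divider: V_Th = V_CC·R_2/(R_1+R_2) = 20×2.2/35.2 = 1.25 V, R_Th = R_1‖R_2 = 2.06 kΩ.
Base-emitter loop: V_Th = I_B·R_Th + V_BE + (β+1)I_B·R_E, so I_B = (1.25 − 0.7) / (2.06 + 151×1) = 0.00359 mA.
I_C = β·I_B = 150×0.00359 = 0.539 mA, and I_E = (β+1)I_B = 0.543 mA.
V_CE = V_CC − I_C·R_C − I_E·R_E = 20 − 0.539×1.8 − 0.543×1 = 18.5 V.
V_CE = 18.5 V > 0.2 V confirms active-region operation.

I_C ≈ 0.54 mA, V_CE ≈ 18 V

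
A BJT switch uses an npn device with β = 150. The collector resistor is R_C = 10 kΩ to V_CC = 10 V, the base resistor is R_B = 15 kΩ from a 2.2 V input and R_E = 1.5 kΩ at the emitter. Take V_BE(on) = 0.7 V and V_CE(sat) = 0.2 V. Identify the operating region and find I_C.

saturation; I_C ≈ 0.85 mA

Assume active: I_B = (2.2 − 0.7)/(15 + 151×1.5) = 0.00621 mA, I_C = β·I_B = 0.932 mA.
Then V_CE = 10 − 0.932×10 − 0.938×1.5 = -0.724 V < 0.2 V — the active assumption fails.
Re-solve with V_CE = 0.2 V. KCL at the emitter: V_E/R_E = (V_BB−0.7−V_E)/R_B + (V_CC−0.2−V_E)/R_C, giving V_E = 1.3 V.
I_C = (V_CC − 0.2 − V_E)/R_C = (9.8 − 1.3)/10 = 0.85 mA.
Check: I_B = (1.5 − 1.3)/15 = 0.0136 mA, and β·I_B = 2.04 mA > I_C, confirming saturation.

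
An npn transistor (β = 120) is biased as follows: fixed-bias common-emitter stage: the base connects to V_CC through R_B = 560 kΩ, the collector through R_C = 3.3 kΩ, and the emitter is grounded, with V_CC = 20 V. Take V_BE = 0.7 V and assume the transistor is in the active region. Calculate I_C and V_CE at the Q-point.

Base loop: V_CC = I_B·R_B + V_BE, so I_B = (20 − 0.7)/560 kΩ = 0.0345 mA.
In the active region I_C = β·I_B = 120 × 0.0345 = 4.14 mA.
Collector loop: V_CE = V_CC − I_C·R_C = 20 − 4.14×3.3 = 6.35 V.
Since V_CE = 6.35 V > V_CE(sat) ≈ 0.2 V, the transistor is in the active region as assumed.

I_C ≈ 4.1 mA, V_CE ≈ 6.4 V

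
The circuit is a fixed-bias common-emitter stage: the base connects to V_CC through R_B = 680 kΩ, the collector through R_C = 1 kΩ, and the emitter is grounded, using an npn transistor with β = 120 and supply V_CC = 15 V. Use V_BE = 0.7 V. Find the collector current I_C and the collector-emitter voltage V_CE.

Base loop: V_CC = I_B·R_B + V_BE, so I_B = (15 − 0.7)/680 kΩ = 0.021 mA.
In the active region I_C = β·I_B = 120 × 0.021 = 2.52 mA.
Collector loop: V_CE = V_CC − I_C·R_C = 15 − 2.52×1 = 12.5 V.
Since V_CE = 12.5 V > V_CE(sat) ≈ 0.2 V, the transistor is in the active region as assumed.

I_C ≈ 2.5 mA, V_CE ≈ 12 V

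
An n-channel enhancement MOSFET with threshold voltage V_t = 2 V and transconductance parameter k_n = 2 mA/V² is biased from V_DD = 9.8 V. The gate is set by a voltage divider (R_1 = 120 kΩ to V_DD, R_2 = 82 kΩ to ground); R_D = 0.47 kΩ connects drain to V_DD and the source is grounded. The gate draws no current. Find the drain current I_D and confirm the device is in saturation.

I_D ≈ 3.9 mA

V_G = V_DD·R_2/(R_1+R_2) = 9.8×82/202 = 3.98 V. With the source grounded, V_GS = V_G = 3.98 V.
Assume saturation: I_D = (k_n/2)(V_GS − V_t)² = (2/2)×(3.98 − 2)² = 1×1.98² = 3.91 mA.
V_DS = V_DD − I_D·R_D = 9.8 − 3.91×0.47 = 7.96 V.
Saturation requires V_DS ≥ V_GS − V_t = 1.98 V; 7.96 ≥ 1.98 ✓.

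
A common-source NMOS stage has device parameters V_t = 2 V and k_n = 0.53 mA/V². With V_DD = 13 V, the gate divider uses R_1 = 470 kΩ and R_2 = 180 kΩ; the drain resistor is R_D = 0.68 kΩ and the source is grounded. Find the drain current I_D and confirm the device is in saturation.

V_G = V_DD·R_2/(R_1+R_2) = 13×180/650 = 3.6 V. With the source grounded, V_GS = V_G = 3.6 V.
Assume saturation: I_D = (k_n/2)(V_GS − V_t)² = (0.53/2)×(3.6 − 2)² = 0.265×1.6² = 0.678 mA.
V_DS = V_DD − I_D·R_D = 13 − 0.678×0.68 = 12.5 V.
Saturation requires V_DS ≥ V_GS − V_t = 1.6 V; 12.5 ≥ 1.6 ✓.

I_D ≈ 0.68 mA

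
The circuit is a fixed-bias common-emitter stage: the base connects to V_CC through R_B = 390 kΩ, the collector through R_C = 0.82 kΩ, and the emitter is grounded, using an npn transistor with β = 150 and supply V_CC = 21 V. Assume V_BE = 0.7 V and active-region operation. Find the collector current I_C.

I_C ≈ 7.8 mA

Base loop: V_CC = I_B·R_B + V_BE, so I_B = (21 − 0.7)/390 kΩ = 0.0521 mA.
In the active region I_C = β·I_B = 150 × 0.0521 = 7.81 mA.
Collector loop: V_CE = V_CC − I_C·R_C = 21 − 7.81×0.82 = 14.6 V.
Since V_CE = 14.6 V > V_CE(sat) ≈ 0.2 V, the transistor is in the active region as assumed.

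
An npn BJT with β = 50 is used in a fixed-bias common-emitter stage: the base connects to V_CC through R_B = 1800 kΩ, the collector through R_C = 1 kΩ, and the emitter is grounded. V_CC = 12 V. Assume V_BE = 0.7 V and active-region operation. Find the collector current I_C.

I_C ≈ 0.31 mA

Base loop: V_CC = I_B·R_B + V_BE, so I_B = (12 − 0.7)/1800 kΩ = 0.00628 mA.
In the active region I_C = β·I_B = 50 × 0.00628 = 0.314 mA.
Collector loop: V_CE = V_CC − I_C·R_C = 12 − 0.314×1 = 11.7 V.
Since V_CE = 11.7 V > V_CE(sat) ≈ 0.2 V, the transistor is in the active region as assumed.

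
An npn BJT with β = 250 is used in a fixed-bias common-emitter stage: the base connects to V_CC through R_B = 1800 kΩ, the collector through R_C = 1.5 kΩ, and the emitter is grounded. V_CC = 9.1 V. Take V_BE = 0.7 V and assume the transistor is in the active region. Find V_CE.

Base loop: V_CC = I_B·R_B + V_BE, so I_B = (9.1 − 0.7)/1800 kΩ = 0.00467 mA.
In the active region I_C = β·I_B = 250 × 0.00467 = 1.17 mA.
Collector loop: V_CE = V_CC − I_C·R_C = 9.1 − 1.17×1.5 = 7.35 V.
Since V_CE = 7.35 V > V_CE(sat) ≈ 0.2 V, the transistor is in the active region as assumed.

V_CE ≈ 7.3 V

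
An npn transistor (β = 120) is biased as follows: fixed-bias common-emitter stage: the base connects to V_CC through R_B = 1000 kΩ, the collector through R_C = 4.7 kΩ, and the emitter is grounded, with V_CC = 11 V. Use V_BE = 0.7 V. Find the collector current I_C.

I_C ≈ 1.2 mA

Base loop: V_CC = I_B·R_B + V_BE, so I_B = (11 − 0.7)/1000 kΩ = 0.0103 mA.
In the active region I_C = β·I_B = 120 × 0.0103 = 1.24 mA.
Collector loop: V_CE = V_CC − I_C·R_C = 11 − 1.24×4.7 = 5.19 V.
Since V_CE = 5.19 V > V_CE(sat) ≈ 0.2 V, the transistor is in the active region as assumed.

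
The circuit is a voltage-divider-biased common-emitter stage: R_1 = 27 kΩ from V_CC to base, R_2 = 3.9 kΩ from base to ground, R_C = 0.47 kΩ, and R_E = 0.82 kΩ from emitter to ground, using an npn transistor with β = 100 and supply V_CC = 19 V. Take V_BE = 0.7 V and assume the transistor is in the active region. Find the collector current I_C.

I_C ≈ 2 mA

Thevenize the base divider: V_Th = V_CC·R_2/(R_1+R_2) = 19×3.9/30.9 = 2.4 V, R_Th = R_1‖R_2 = 3.41 kΩ.
Base-emitter loop: V_Th = I_B·R_Th + V_BE + (β+1)I_B·R_E, so I_B = (2.4 − 0.7) / (3.41 + 101×0.82) = 0.0197 mA.
I_C = β·I_B = 100×0.0197 = 1.97 mA, and I_E = (β+1)I_B = 1.99 mA.
V_CE = V_CC − I_C·R_C − I_E·R_E = 19 − 1.97×0.47 − 1.99×0.82 = 16.4 V.
V_CE = 16.4 V > 0.2 V confirms active-region operation.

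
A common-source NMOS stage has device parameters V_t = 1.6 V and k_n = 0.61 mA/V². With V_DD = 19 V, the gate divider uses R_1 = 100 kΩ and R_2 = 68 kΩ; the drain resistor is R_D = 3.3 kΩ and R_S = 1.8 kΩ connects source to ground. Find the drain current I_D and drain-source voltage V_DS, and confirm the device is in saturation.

I_D ≈ 2 mA, V_DS ≈ 8.9 V

V_G = V_DD·R_2/(R_1+R_2) = 19×68/168 = 7.69 V.
Assume saturation: I_D = (k_n/2)(V_GS − V_t)² with V_GS = V_G − I_D·R_S = 7.69 − 1.8·I_D.
Substituting gives 0.988·I_D² − 7.69·I_D + 11.3 = 0, with roots I_D = 1.97 or 5.81 mA.
The root I_D = 5.81 mA gives V_GS = -2.76 V ≤ V_t, so take I_D = 1.97 mA.
Then V_GS = 4.14 V and V_DS = V_DD − I_D(R_D+R_S) = 19 − 1.97×5.1 = 8.95 V.
Saturation requires V_DS ≥ V_GS − V_t = 2.54 V; 8.95 ≥ 2.54 ✓.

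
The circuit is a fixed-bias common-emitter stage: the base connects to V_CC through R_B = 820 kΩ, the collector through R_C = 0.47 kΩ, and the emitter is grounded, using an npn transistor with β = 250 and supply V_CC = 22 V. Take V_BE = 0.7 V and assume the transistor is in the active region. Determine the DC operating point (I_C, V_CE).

Base loop: V_CC = I_B·R_B + V_BE, so I_B = (22 − 0.7)/820 kΩ = 0.026 mA.
In the active region I_C = β·I_B = 250 × 0.026 = 6.49 mA.
Collector loop: V_CE = V_CC − I_C·R_C = 22 − 6.49×0.47 = 18.9 V.
Since V_CE = 18.9 V > V_CE(sat) ≈ 0.2 V, the transistor is in the active region as assumed.

I_C ≈ 6.5 mA, V_CE ≈ 19 V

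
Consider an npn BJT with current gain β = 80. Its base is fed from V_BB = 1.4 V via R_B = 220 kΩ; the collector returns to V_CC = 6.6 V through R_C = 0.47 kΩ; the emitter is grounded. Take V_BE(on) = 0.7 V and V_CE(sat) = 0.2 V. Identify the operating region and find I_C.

Assume active. Base-emitter loop: I_B = (V_BB − V_BE)/R_B = (1.4 − 0.7)/220 = 0.00318 mA.
I_C = β·I_B = 80×0.00318 = 0.255 mA.
V_CE = V_CC − I_C·R_C = 6.6 − 0.255×0.47 = 6.48 V > V_CE(sat), so the active-region assumption holds.

active; I_C ≈ 0.25 mA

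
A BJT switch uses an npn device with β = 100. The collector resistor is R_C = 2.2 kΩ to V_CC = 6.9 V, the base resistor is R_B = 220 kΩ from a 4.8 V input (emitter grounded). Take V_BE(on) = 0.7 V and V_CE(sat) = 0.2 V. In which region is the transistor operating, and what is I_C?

Assume active. Base-emitter loop: I_B = (V_BB − V_BE)/R_B = (4.8 − 0.7)/220 = 0.0186 mA.
I_C = β·I_B = 100×0.0186 = 1.86 mA.
V_CE = V_CC − I_C·R_C = 6.9 − 1.86×2.2 = 2.8 V > V_CE(sat), so the active-region assumption holds.

active; I_C ≈ 1.9 mA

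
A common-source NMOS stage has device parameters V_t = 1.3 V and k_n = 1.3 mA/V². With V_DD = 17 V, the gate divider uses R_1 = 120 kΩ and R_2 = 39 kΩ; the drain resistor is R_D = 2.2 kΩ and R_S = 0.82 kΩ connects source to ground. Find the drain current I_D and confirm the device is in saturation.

I_D ≈ 1.6 mA

V_G = V_DD·R_2/(R_1+R_2) = 17×39/159 = 4.17 V.
Assume saturation: I_D = (k_n/2)(V_GS − V_t)² with V_GS = V_G − I_D·R_S = 4.17 − 0.82·I_D.
Substituting gives 0.437·I_D² − 4.06·I_D + 5.35 = 0, with roots I_D = 1.59 or 7.7 mA.
The root I_D = 7.7 mA gives V_GS = -2.14 V ≤ V_t, so take I_D = 1.59 mA.
Then V_GS = 2.86 V and V_DS = V_DD − I_D(R_D+R_S) = 17 − 1.59×3.02 = 12.2 V.
Saturation requires V_DS ≥ V_GS − V_t = 1.56 V; 12.2 ≥ 1.56 ✓.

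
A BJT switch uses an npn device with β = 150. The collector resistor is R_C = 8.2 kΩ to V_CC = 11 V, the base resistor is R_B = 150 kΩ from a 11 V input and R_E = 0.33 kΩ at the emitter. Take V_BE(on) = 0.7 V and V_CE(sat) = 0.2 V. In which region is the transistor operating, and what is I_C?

saturation; I_C ≈ 1.3 mA

Assume active: I_B = (11 − 0.7)/(150 + 151×0.33) = 0.0515 mA, I_C = β·I_B = 7.73 mA.
Then V_CE = 11 − 7.73×8.2 − 7.78×0.33 = -55 V < 0.2 V — the active assumption fails.
Re-solve with V_CE = 0.2 V. KCL at the emitter: V_E/R_E = (V_BB−0.7−V_E)/R_B + (V_CC−0.2−V_E)/R_C, giving V_E = 0.439 V.
I_C = (V_CC − 0.2 − V_E)/R_C = (10.8 − 0.439)/8.2 = 1.26 mA.
Check: I_B = (10.3 − 0.439)/150 = 0.0657 mA, and β·I_B = 9.86 mA > I_C, confirming saturation.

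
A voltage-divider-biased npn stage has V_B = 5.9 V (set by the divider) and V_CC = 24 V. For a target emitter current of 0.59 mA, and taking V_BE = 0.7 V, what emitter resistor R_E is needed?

V_E = V_B − V_BE = 5.9 − 0.7 = 5.2 V.
R_E = V_E / I_E = 5.2 / 0.59 = 8.81 kΩ.

R_E ≈ 8.8 kΩ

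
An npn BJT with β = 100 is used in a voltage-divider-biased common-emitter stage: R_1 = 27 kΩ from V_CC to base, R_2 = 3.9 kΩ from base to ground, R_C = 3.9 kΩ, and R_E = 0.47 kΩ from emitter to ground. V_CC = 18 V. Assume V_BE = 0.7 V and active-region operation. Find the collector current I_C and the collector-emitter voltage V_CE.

I_C ≈ 3.1 mA, V_CE ≈ 4.5 V

Thevenize the base divider: V_Th = V_CC·R_2/(R_1+R_2) = 18×3.9/30.9 = 2.27 V, R_Th = R_1‖R_2 = 3.41 kΩ.
Base-emitter loop: V_Th = I_B·R_Th + V_BE + (β+1)I_B·R_E, so I_B = (2.27 − 0.7) / (3.41 + 101×0.47) = 0.0309 mA.
I_C = β·I_B = 100×0.0309 = 3.09 mA, and I_E = (β+1)I_B = 3.12 mA.
V_CE = V_CC − I_C·R_C − I_E·R_E = 18 − 3.09×3.9 − 3.12×0.47 = 4.48 V.
V_CE = 4.48 V > 0.2 V confirms active-region operation.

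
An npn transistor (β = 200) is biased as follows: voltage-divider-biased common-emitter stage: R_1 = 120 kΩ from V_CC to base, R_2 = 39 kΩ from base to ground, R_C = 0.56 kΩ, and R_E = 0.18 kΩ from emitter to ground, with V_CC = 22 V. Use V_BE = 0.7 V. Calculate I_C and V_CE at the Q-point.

Thevenize the base divider: V_Th = V_CC·R_2/(R_1+R_2) = 22×39/159 = 5.4 V, R_Th = R_1‖R_2 = 29.4 kΩ.
Base-emitter loop: V_Th = I_B·R_Th + V_BE + (β+1)I_B·R_E, so I_B = (5.4 − 0.7) / (29.4 + 201×0.18) = 0.0716 mA.
I_C = β·I_B = 200×0.0716 = 14.3 mA, and I_E = (β+1)I_B = 14.4 mA.
V_CE = V_CC − I_C·R_C − I_E·R_E = 22 − 14.3×0.56 − 14.4×0.18 = 11.4 V.
V_CE = 11.4 V > 0.2 V confirms active-region operation.

I_C ≈ 14 mA, V_CE ≈ 11 V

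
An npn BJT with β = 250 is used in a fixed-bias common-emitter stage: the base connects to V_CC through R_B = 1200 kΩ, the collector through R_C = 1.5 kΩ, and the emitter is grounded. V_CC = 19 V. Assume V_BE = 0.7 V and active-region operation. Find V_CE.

V_CE ≈ 13 V

Base loop: V_CC = I_B·R_B + V_BE, so I_B = (19 − 0.7)/1200 kΩ = 0.0153 mA.
In the active region I_C = β·I_B = 250 × 0.0153 = 3.81 mA.
Collector loop: V_CE = V_CC − I_C·R_C = 19 − 3.81×1.5 = 13.3 V.
Since V_CE = 13.3 V > V_CE(sat) ≈ 0.2 V, the transistor is in the active region as assumed.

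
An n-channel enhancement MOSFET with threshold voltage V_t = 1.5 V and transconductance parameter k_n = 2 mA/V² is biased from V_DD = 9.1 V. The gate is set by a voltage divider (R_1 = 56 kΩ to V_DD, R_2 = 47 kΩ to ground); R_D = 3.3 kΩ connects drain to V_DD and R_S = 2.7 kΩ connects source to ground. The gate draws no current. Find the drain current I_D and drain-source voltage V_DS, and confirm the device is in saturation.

V_G = V_DD·R_2/(R_1+R_2) = 9.1×47/103 = 4.15 V.
Assume saturation: I_D = (k_n/2)(V_GS − V_t)² with V_GS = V_G − I_D·R_S = 4.15 − 2.7·I_D.
Substituting gives 7.29·I_D² − 15.3·I_D + 7.04 = 0, with roots I_D = 0.678 or 1.42 mA.
The root I_D = 1.42 mA gives V_GS = 0.307 V ≤ V_t, so take I_D = 0.678 mA.
Then V_GS = 2.32 V and V_DS = V_DD − I_D(R_D+R_S) = 9.1 − 0.678×6 = 5.03 V.
Saturation requires V_DS ≥ V_GS − V_t = 0.823 V; 5.03 ≥ 0.823 ✓.

I_D ≈ 0.68 mA, V_DS ≈ 5 V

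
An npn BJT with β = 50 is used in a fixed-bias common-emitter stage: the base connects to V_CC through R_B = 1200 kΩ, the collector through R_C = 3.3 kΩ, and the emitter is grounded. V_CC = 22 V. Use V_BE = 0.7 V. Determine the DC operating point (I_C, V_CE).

I_C ≈ 0.89 mA, V_CE ≈ 19 V

Base loop: V_CC = I_B·R_B + V_BE, so I_B = (22 − 0.7)/1200 kΩ = 0.0178 mA.
In the active region I_C = β·I_B = 50 × 0.0178 = 0.888 mA.
Collector loop: V_CE = V_CC − I_C·R_C = 22 − 0.888×3.3 = 19.1 V.
Since V_CE = 19.1 V > V_CE(sat) ≈ 0.2 V, the transistor is in the active region as assumed.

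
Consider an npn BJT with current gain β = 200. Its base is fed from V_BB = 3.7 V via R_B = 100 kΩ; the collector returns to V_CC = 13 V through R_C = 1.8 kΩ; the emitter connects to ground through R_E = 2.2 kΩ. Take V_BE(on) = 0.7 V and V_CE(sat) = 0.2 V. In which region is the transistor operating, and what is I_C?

Assume active. Base-emitter loop: I_B = (V_BB − V_BE)/(R_B + (β+1)R_E) = (3.7 − 0.7)/(100 + 201×2.2) = 0.00553 mA.
I_C = β·I_B = 200×0.00553 = 1.11 mA.
V_CE = V_CC − I_C·R_C − I_E·R_E = 13 − 1.11×1.8 − 1.11×2.2 = 8.56 V > V_CE(sat), so the active-region assumption holds.

active; I_C ≈ 1.1 mA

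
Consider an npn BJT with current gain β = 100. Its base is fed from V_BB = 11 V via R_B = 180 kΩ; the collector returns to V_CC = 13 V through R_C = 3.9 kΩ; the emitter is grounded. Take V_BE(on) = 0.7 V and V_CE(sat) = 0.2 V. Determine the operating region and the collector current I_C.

Assume active: I_B = (11 − 0.7)/180 = 0.0572 mA, giving I_C = β·I_B = 5.72 mA.
But then V_CE = 13 − 5.72×3.9 = -9.32 V < V_CE(sat) = 0.2 V — impossible in the active region.
So the transistor is saturated. With V_CE = 0.2 V, I_C = (V_CC − 0.2)/R_C = 12.8/3.9 = 3.28 mA.
Check: β·I_B = 5.72 mA > I_C = 3.28 mA, confirming saturation.

saturation; I_C ≈ 3.3 mA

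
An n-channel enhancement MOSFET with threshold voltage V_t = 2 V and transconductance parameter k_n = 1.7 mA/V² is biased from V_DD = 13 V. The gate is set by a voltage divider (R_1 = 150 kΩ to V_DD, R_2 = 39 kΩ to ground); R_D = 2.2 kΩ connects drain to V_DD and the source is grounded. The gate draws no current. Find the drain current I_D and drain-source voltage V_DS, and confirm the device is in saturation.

V_G = V_DD·R_2/(R_1+R_2) = 13×39/189 = 2.68 V. With the source grounded, V_GS = V_G = 2.68 V.
Assume saturation: I_D = (k_n/2)(V_GS − V_t)² = (1.7/2)×(2.68 − 2)² = 0.85×0.683² = 0.396 mA.
V_DS = V_DD − I_D·R_D = 13 − 0.396×2.2 = 12.1 V.
Saturation requires V_DS ≥ V_GS − V_t = 0.683 V; 12.1 ≥ 0.683 ✓.

I_D ≈ 0.4 mA, V_DS ≈ 12 V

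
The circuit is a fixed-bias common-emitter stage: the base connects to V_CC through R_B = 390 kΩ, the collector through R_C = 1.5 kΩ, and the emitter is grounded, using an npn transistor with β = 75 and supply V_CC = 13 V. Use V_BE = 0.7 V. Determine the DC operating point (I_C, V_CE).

I_C ≈ 2.4 mA, V_CE ≈ 9.5 V

Base loop: V_CC = I_B·R_B + V_BE, so I_B = (13 − 0.7)/390 kΩ = 0.0315 mA.
In the active region I_C = β·I_B = 75 × 0.0315 = 2.37 mA.
Collector loop: V_CE = V_CC − I_C·R_C = 13 − 2.37×1.5 = 9.45 V.
Since V_CE = 9.45 V > V_CE(sat) ≈ 0.2 V, the transistor is in the active region as assumed.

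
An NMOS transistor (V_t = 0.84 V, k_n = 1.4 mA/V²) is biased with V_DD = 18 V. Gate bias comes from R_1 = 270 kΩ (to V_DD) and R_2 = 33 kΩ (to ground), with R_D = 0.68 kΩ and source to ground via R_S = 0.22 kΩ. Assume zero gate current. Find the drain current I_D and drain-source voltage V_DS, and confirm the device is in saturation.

V_G = V_DD·R_2/(R_1+R_2) = 18×33/303 = 1.96 V.
Assume saturation: I_D = (k_n/2)(V_GS − V_t)² with V_GS = V_G − I_D·R_S = 1.96 − 0.22·I_D.
Substituting gives 0.0339·I_D² − 1.35·I_D + 0.879 = 0, with roots I_D = 0.664 or 39 mA.
The root I_D = 39 mA gives V_GS = -6.63 V ≤ V_t, so take I_D = 0.664 mA.
Then V_GS = 1.81 V and V_DS = V_DD − I_D(R_D+R_S) = 18 − 0.664×0.9 = 17.4 V.
Saturation requires V_DS ≥ V_GS − V_t = 0.974 V; 17.4 ≥ 0.974 ✓.

I_D ≈ 0.66 mA, V_DS ≈ 17 V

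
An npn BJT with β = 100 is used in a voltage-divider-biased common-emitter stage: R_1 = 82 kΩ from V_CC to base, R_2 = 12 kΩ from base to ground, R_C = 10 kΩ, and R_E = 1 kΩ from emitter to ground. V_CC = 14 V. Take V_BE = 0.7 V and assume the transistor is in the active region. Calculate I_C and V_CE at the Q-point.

I_C ≈ 0.98 mA, V_CE ≈ 3.3 V

Thevenize the base divider: V_Th = V_CC·R_2/(R_1+R_2) = 14×12/94 = 1.79 V, R_Th = R_1‖R_2 = 10.5 kΩ.
Base-emitter loop: V_Th = I_B·R_Th + V_BE + (β+1)I_B·R_E, so I_B = (1.79 − 0.7) / (10.5 + 101×1) = 0.00975 mA.
I_C = β·I_B = 100×0.00975 = 0.975 mA, and I_E = (β+1)I_B = 0.985 mA.
V_CE = V_CC − I_C·R_C − I_E·R_E = 14 − 0.975×10 − 0.985×1 = 3.26 V.
V_CE = 3.26 V > 0.2 V confirms active-region operation.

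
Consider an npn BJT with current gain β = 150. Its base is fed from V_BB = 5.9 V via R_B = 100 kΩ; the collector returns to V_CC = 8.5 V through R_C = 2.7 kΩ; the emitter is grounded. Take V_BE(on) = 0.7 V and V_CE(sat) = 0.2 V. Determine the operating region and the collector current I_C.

saturation; I_C ≈ 3.1 mA

Assume active: I_B = (5.9 − 0.7)/100 = 0.052 mA, giving I_C = β·I_B = 7.8 mA.
But then V_CE = 8.5 − 7.8×2.7 = -12.6 V < V_CE(sat) = 0.2 V — impossible in the active region.
So the transistor is saturated. With V_CE = 0.2 V, I_C = (V_CC − 0.2)/R_C = 8.3/2.7 = 3.07 mA.
Check: β·I_B = 7.8 mA > I_C = 3.07 mA, confirming saturation.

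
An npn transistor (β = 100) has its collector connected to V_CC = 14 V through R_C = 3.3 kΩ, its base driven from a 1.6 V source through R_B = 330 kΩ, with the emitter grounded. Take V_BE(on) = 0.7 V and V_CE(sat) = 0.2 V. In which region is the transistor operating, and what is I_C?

Assume active. Base-emitter loop: I_B = (V_BB − V_BE)/R_B = (1.6 − 0.7)/330 = 0.00273 mA.
I_C = β·I_B = 100×0.00273 = 0.273 mA.
V_CE = V_CC − I_C·R_C = 14 − 0.273×3.3 = 13.1 V > V_CE(sat), so the active-region assumption holds.

active; I_C ≈ 0.27 mA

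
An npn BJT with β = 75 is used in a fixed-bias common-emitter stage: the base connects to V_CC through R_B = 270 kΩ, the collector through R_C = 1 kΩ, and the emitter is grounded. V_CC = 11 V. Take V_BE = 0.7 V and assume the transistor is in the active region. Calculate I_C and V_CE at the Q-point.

Base loop: V_CC = I_B·R_B + V_BE, so I_B = (11 − 0.7)/270 kΩ = 0.0381 mA.
In the active region I_C = β·I_B = 75 × 0.0381 = 2.86 mA.
Collector loop: V_CE = V_CC − I_C·R_C = 11 − 2.86×1 = 8.14 V.
Since V_CE = 8.14 V > V_CE(sat) ≈ 0.2 V, the transistor is in the active region as assumed.

I_C ≈ 2.9 mA, V_CE ≈ 8.1 V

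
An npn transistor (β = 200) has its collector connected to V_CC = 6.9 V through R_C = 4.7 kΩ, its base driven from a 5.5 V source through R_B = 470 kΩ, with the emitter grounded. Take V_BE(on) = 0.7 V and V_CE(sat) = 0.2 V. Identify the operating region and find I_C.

saturation; I_C ≈ 1.4 mA

Assume active: I_B = (5.5 − 0.7)/470 = 0.0102 mA, giving I_C = β·I_B = 2.04 mA.
But then V_CE = 6.9 − 2.04×4.7 = -2.7 V < V_CE(sat) = 0.2 V — impossible in the active region.
So the transistor is saturated. With V_CE = 0.2 V, I_C = (V_CC − 0.2)/R_C = 6.7/4.7 = 1.43 mA.
Check: β·I_B = 2.04 mA > I_C = 1.43 mA, confirming saturation.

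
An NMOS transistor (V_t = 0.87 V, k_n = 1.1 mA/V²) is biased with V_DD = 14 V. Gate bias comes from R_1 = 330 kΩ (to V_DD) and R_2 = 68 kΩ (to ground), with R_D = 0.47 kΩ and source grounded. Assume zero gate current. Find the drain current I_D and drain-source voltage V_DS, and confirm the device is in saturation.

I_D ≈ 1.3 mA, V_DS ≈ 13 V

V_G = V_DD·R_2/(R_1+R_2) = 14×68/398 = 2.39 V. With the source grounded, V_GS = V_G = 2.39 V.
Assume saturation: I_D = (k_n/2)(V_GS − V_t)² = (1.1/2)×(2.39 − 0.87)² = 0.55×1.52² = 1.27 mA.
V_DS = V_DD − I_D·R_D = 14 − 1.27×0.47 = 13.4 V.
Saturation requires V_DS ≥ V_GS − V_t = 1.52 V; 13.4 ≥ 1.52 ✓.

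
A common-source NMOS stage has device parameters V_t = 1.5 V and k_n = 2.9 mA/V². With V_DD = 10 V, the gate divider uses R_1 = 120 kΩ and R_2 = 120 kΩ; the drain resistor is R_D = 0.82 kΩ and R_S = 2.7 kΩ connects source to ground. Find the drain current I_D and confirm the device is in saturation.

I_D ≈ 0.99 mA

V_G = V_DD·R_2/(R_1+R_2) = 10×120/240 = 5 V.
Assume saturation: I_D = (k_n/2)(V_GS − V_t)² with V_GS = V_G − I_D·R_S = 5 − 2.7·I_D.
Substituting gives 10.6·I_D² − 28.4·I_D + 17.8 = 0, with roots I_D = 0.99 or 1.7 mA.
The root I_D = 1.7 mA gives V_GS = 0.418 V ≤ V_t, so take I_D = 0.99 mA.
Then V_GS = 2.33 V and V_DS = V_DD − I_D(R_D+R_S) = 10 − 0.99×3.52 = 6.51 V.
Saturation requires V_DS ≥ V_GS − V_t = 0.826 V; 6.51 ≥ 0.826 ✓.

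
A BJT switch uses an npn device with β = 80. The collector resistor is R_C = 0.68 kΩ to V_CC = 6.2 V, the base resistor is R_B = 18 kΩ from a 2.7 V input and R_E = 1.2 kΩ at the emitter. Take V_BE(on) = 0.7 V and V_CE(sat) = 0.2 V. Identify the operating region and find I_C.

Assume active. Base-emitter loop: I_B = (V_BB − V_BE)/(R_B + (β+1)R_E) = (2.7 − 0.7)/(18 + 81×1.2) = 0.0174 mA.
I_C = β·I_B = 80×0.0174 = 1.39 mA.
V_CE = V_CC − I_C·R_C − I_E·R_E = 6.2 − 1.39×0.68 − 1.41×1.2 = 3.57 V > V_CE(sat), so the active-region assumption holds.

active; I_C ≈ 1.4 mA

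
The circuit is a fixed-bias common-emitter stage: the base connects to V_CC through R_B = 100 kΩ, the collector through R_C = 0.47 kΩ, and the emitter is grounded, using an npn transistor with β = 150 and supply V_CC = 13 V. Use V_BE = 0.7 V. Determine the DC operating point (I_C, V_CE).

Base loop: V_CC = I_B·R_B + V_BE, so I_B = (13 − 0.7)/100 kΩ = 0.123 mA.
In the active region I_C = β·I_B = 150 × 0.123 = 18.5 mA.
Collector loop: V_CE = V_CC − I_C·R_C = 13 − 18.5×0.47 = 4.33 V.
Since V_CE = 4.33 V > V_CE(sat) ≈ 0.2 V, the transistor is in the active region as assumed.

I_C ≈ 18 mA, V_CE ≈ 4.3 V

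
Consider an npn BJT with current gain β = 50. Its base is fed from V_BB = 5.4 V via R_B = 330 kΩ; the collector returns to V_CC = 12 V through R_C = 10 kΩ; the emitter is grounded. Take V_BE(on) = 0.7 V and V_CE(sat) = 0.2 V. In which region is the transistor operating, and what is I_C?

active; I_C ≈ 0.71 mA

Assume active. Base-emitter loop: I_B = (V_BB − V_BE)/R_B = (5.4 − 0.7)/330 = 0.0142 mA.
I_C = β·I_B = 50×0.0142 = 0.712 mA.
V_CE = V_CC − I_C·R_C = 12 − 0.712×10 = 4.88 V > V_CE(sat), so the active-region assumption holds.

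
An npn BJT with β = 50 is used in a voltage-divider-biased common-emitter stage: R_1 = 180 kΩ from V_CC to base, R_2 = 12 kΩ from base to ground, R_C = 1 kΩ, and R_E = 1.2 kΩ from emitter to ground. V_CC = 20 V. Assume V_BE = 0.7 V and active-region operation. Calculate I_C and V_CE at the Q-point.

Thevenize the base divider: V_Th = V_CC·R_2/(R_1+R_2) = 20×12/192 = 1.25 V, R_Th = R_1‖R_2 = 11.2 kΩ.
Base-emitter loop: V_Th = I_B·R_Th + V_BE + (β+1)I_B·R_E, so I_B = (1.25 − 0.7) / (11.2 + 51×1.2) = 0.00759 mA.
I_C = β·I_B = 50×0.00759 = 0.38 mA, and I_E = (β+1)I_B = 0.387 mA.
V_CE = V_CC − I_C·R_C − I_E·R_E = 20 − 0.38×1 − 0.387×1.2 = 19.2 V.
V_CE = 19.2 V > 0.2 V confirms active-region operation.

I_C ≈ 0.38 mA, V_CE ≈ 19 V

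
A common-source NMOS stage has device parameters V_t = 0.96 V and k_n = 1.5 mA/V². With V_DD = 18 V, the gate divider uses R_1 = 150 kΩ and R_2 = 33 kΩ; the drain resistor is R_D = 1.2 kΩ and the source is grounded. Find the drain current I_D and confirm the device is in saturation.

V_G = V_DD·R_2/(R_1+R_2) = 18×33/183 = 3.25 V. With the source grounded, V_GS = V_G = 3.25 V.
Assume saturation: I_D = (k_n/2)(V_GS − V_t)² = (1.5/2)×(3.25 − 0.96)² = 0.75×2.29² = 3.92 mA.
V_DS = V_DD − I_D·R_D = 18 − 3.92×1.2 = 13.3 V.
Saturation requires V_DS ≥ V_GS − V_t = 2.29 V; 13.3 ≥ 2.29 ✓.

I_D ≈ 3.9 mA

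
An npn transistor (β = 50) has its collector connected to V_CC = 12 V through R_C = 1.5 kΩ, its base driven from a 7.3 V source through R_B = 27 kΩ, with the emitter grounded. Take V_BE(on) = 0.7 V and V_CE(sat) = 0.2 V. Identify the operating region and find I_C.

saturation; I_C ≈ 7.9 mA

Assume active: I_B = (7.3 − 0.7)/27 = 0.244 mA, giving I_C = β·I_B = 12.2 mA.
But then V_CE = 12 − 12.2×1.5 = -6.33 V < V_CE(sat) = 0.2 V — impossible in the active region.
So the transistor is saturated. With V_CE = 0.2 V, I_C = (V_CC − 0.2)/R_C = 11.8/1.5 = 7.87 mA.
Check: β·I_B = 12.2 mA > I_C = 7.87 mA, confirming saturation.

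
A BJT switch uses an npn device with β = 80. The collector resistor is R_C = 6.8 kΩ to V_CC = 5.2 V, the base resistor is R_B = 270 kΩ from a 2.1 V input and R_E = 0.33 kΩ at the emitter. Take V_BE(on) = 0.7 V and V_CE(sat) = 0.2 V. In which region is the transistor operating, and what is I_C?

active; I_C ≈ 0.38 mA

Assume active. Base-emitter loop: I_B = (V_BB − V_BE)/(R_B + (β+1)R_E) = (2.1 − 0.7)/(270 + 81×0.33) = 0.00472 mA.
I_C = β·I_B = 80×0.00472 = 0.377 mA.
V_CE = V_CC − I_C·R_C − I_E·R_E = 5.2 − 0.377×6.8 − 0.382×0.33 = 2.51 V > V_CE(sat), so the active-region assumption holds.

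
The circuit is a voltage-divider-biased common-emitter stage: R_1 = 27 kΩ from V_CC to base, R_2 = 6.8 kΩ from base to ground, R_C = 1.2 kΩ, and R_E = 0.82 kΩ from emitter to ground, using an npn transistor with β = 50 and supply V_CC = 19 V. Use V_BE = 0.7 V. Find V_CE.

Thevenize the base divider: V_Th = V_CC·R_2/(R_1+R_2) = 19×6.8/33.8 = 3.82 V, R_Th = R_1‖R_2 = 5.43 kΩ.
Base-emitter loop: V_Th = I_B·R_Th + V_BE + (β+1)I_B·R_E, so I_B = (3.82 − 0.7) / (5.43 + 51×0.82) = 0.0661 mA.
I_C = β·I_B = 50×0.0661 = 3.3 mA, and I_E = (β+1)I_B = 3.37 mA.
V_CE = V_CC − I_C·R_C − I_E·R_E = 19 − 3.3×1.2 − 3.37×0.82 = 12.3 V.
V_CE = 12.3 V > 0.2 V confirms active-region operation.

V_CE ≈ 12 V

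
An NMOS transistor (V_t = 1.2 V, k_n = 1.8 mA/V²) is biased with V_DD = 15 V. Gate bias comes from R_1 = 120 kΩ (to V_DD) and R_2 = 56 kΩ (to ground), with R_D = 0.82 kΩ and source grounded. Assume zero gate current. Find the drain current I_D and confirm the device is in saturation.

V_G = V_DD·R_2/(R_1+R_2) = 15×56/176 = 4.77 V. With the source grounded, V_GS = V_G = 4.77 V.
Assume saturation: I_D = (k_n/2)(V_GS − V_t)² = (1.8/2)×(4.77 − 1.2)² = 0.9×3.57² = 11.5 mA.
V_DS = V_DD − I_D·R_D = 15 − 11.5×0.82 = 5.58 V.
Saturation requires V_DS ≥ V_GS − V_t = 3.57 V; 5.58 ≥ 3.57 ✓.

I_D ≈ 11 mA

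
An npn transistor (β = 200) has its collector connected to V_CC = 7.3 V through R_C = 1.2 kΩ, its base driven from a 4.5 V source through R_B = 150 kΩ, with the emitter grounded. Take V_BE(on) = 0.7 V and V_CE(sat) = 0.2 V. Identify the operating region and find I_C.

Assume active. Base-emitter loop: I_B = (V_BB − V_BE)/R_B = (4.5 − 0.7)/150 = 0.0253 mA.
I_C = β·I_B = 200×0.0253 = 5.07 mA.
V_CE = V_CC − I_C·R_C = 7.3 − 5.07×1.2 = 1.22 V > V_CE(sat), so the active-region assumption holds.

active; I_C ≈ 5.1 mA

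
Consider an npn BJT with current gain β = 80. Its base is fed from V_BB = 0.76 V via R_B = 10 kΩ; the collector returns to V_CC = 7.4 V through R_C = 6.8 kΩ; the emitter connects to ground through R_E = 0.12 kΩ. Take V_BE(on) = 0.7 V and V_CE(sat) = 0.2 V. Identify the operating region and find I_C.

active; I_C ≈ 0.24 mA

Assume active. Base-emitter loop: I_B = (V_BB − V_BE)/(R_B + (β+1)R_E) = (0.76 − 0.7)/(10 + 81×0.12) = 0.00304 mA.
I_C = β·I_B = 80×0.00304 = 0.243 mA.
V_CE = V_CC − I_C·R_C − I_E·R_E = 7.4 − 0.243×6.8 − 0.246×0.12 = 5.72 V > V_CE(sat), so the active-region assumption holds.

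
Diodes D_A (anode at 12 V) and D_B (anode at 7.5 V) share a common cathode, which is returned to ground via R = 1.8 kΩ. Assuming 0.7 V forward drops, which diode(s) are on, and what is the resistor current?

Only D_A conducts; I_R ≈ 6.3 mA

Assume both conduct. Then node N would need to be at both 12−0.7 = 11.3 V and 7.5−0.7 = 6.8 V, which is impossible.
Assume only D_A conducts: V_N = 12 − 0.7 = 11.3 V, so I_R = 11.3/1.8 = 6.28 mA.
Check D_B: its anode-to-cathode voltage is 7.5 − 11.3 = -3.8 V < 0.7 V, so it is off. The assumption is consistent.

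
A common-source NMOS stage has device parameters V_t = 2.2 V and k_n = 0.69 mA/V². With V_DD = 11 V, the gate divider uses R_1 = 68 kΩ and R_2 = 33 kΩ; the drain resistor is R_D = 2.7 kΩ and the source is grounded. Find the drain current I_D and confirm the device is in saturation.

I_D ≈ 0.67 mA

V_G = V_DD·R_2/(R_1+R_2) = 11×33/101 = 3.59 V. With the source grounded, V_GS = V_G = 3.59 V.
Assume saturation: I_D = (k_n/2)(V_GS − V_t)² = (0.69/2)×(3.59 − 2.2)² = 0.345×1.39² = 0.67 mA.
V_DS = V_DD − I_D·R_D = 11 − 0.67×2.7 = 9.19 V.
Saturation requires V_DS ≥ V_GS − V_t = 1.39 V; 9.19 ≥ 1.39 ✓.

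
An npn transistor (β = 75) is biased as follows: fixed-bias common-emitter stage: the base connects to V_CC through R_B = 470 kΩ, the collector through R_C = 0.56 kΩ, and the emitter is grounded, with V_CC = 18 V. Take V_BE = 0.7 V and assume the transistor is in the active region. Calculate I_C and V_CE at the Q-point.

I_C ≈ 2.8 mA, V_CE ≈ 16 V

Base loop: V_CC = I_B·R_B + V_BE, so I_B = (18 − 0.7)/470 kΩ = 0.0368 mA.
In the active region I_C = β·I_B = 75 × 0.0368 = 2.76 mA.
Collector loop: V_CE = V_CC − I_C·R_C = 18 − 2.76×0.56 = 16.5 V.
Since V_CE = 16.5 V > V_CE(sat) ≈ 0.2 V, the transistor is in the active region as assumed.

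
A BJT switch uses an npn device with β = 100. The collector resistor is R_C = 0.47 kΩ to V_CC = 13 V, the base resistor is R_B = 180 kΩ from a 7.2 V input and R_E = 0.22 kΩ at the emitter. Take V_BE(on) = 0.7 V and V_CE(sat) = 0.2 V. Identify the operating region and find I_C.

active; I_C ≈ 3.2 mA

Assume active. Base-emitter loop: I_B = (V_BB − V_BE)/(R_B + (β+1)R_E) = (7.2 − 0.7)/(180 + 101×0.22) = 0.0321 mA.
I_C = β·I_B = 100×0.0321 = 3.21 mA.
V_CE = V_CC − I_C·R_C − I_E·R_E = 13 − 3.21×0.47 − 3.25×0.22 = 10.8 V > V_CE(sat), so the active-region assumption holds.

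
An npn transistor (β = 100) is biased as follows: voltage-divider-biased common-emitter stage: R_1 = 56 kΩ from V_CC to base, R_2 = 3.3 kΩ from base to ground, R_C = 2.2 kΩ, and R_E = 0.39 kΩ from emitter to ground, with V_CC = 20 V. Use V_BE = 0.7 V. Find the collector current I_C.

I_C ≈ 0.97 mA

Thevenize the base divider: V_Th = V_CC·R_2/(R_1+R_2) = 20×3.3/59.3 = 1.11 V, R_Th = R_1‖R_2 = 3.12 kΩ.
Base-emitter loop: V_Th = I_B·R_Th + V_BE + (β+1)I_B·R_E, so I_B = (1.11 − 0.7) / (3.12 + 101×0.39) = 0.00972 mA.
I_C = β·I_B = 100×0.00972 = 0.972 mA, and I_E = (β+1)I_B = 0.981 mA.
V_CE = V_CC − I_C·R_C − I_E·R_E = 20 − 0.972×2.2 − 0.981×0.39 = 17.5 V.
V_CE = 17.5 V > 0.2 V confirms active-region operation.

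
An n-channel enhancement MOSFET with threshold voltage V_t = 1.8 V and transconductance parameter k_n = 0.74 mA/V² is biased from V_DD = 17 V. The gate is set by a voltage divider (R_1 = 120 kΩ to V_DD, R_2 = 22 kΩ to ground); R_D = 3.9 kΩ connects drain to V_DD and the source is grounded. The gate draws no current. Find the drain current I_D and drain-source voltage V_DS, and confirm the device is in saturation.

V_G = V_DD·R_2/(R_1+R_2) = 17×22/142 = 2.63 V. With the source grounded, V_GS = V_G = 2.63 V.
Assume saturation: I_D = (k_n/2)(V_GS − V_t)² = (0.74/2)×(2.63 − 1.8)² = 0.37×0.834² = 0.257 mA.
V_DS = V_DD − I_D·R_D = 17 − 0.257×3.9 = 16 V.
Saturation requires V_DS ≥ V_GS − V_t = 0.834 V; 16 ≥ 0.834 ✓.

I_D ≈ 0.26 mA, V_DS ≈ 16 V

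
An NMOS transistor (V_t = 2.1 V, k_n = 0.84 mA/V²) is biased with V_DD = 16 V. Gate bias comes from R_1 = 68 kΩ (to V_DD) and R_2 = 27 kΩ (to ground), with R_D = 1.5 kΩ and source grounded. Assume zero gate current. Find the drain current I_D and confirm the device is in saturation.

V_G = V_DD·R_2/(R_1+R_2) = 16×27/95 = 4.55 V. With the source grounded, V_GS = V_G = 4.55 V.
Assume saturation: I_D = (k_n/2)(V_GS − V_t)² = (0.84/2)×(4.55 − 2.1)² = 0.42×2.45² = 2.52 mA.
V_DS = V_DD − I_D·R_D = 16 − 2.52×1.5 = 12.2 V.
Saturation requires V_DS ≥ V_GS − V_t = 2.45 V; 12.2 ≥ 2.45 ✓.

I_D ≈ 2.5 mA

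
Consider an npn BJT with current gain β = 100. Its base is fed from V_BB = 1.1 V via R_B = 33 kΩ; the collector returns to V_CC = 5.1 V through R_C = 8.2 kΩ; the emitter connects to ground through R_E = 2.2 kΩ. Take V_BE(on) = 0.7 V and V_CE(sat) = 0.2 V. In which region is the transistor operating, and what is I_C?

Assume active. Base-emitter loop: I_B = (V_BB − V_BE)/(R_B + (β+1)R_E) = (1.1 − 0.7)/(33 + 101×2.2) = 0.00157 mA.
I_C = β·I_B = 100×0.00157 = 0.157 mA.
V_CE = V_CC − I_C·R_C − I_E·R_E = 5.1 − 0.157×8.2 − 0.158×2.2 = 3.47 V > V_CE(sat), so the active-region assumption holds.

active; I_C ≈ 0.16 mA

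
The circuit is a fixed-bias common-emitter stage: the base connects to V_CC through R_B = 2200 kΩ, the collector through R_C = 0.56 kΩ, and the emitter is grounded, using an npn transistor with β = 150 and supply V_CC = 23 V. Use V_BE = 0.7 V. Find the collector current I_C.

I_C ≈ 1.5 mA

Base loop: V_CC = I_B·R_B + V_BE, so I_B = (23 − 0.7)/2200 kΩ = 0.0101 mA.
In the active region I_C = β·I_B = 150 × 0.0101 = 1.52 mA.
Collector loop: V_CE = V_CC − I_C·R_C = 23 − 1.52×0.56 = 22.1 V.
Since V_CE = 22.1 V > V_CE(sat) ≈ 0.2 V, the transistor is in the active region as assumed.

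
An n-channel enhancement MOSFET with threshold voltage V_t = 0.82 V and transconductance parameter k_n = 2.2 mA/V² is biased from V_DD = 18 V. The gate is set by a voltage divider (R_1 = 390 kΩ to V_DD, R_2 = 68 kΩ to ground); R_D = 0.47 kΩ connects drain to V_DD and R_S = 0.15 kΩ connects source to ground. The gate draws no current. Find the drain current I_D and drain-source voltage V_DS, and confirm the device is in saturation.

V_G = V_DD·R_2/(R_1+R_2) = 18×68/458 = 2.67 V.
Assume saturation: I_D = (k_n/2)(V_GS − V_t)² with V_GS = V_G − I_D·R_S = 2.67 − 0.15·I_D.
Substituting gives 0.0248·I_D² − 1.61·I_D + 3.77 = 0, with roots I_D = 2.43 or 62.7 mA.
The root I_D = 62.7 mA gives V_GS = -6.73 V ≤ V_t, so take I_D = 2.43 mA.
Then V_GS = 2.31 V and V_DS = V_DD − I_D(R_D+R_S) = 18 − 2.43×0.62 = 16.5 V.
Saturation requires V_DS ≥ V_GS − V_t = 1.49 V; 16.5 ≥ 1.49 ✓.

I_D ≈ 2.4 mA, V_DS ≈ 16 V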